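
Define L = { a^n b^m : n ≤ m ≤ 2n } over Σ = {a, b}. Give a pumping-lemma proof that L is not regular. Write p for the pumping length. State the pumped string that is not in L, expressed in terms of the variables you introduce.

Toward a contradiction, assume L is regular with pumping length p.
Take w = a^p b^p ∈ L (since p ≤ p ≤ 2p), with |w| = 2p ≥ p.
The pumping lemma gives a decomposition w = xyz where |xy| ≤ p and y is nonempty.
Because |xy| ≤ p and w begins with p copies of a, we have y = a^k with 1 ≤ k ≤ p.
Pump with i = 2: xy^2z = a^{p+k} b^p. Now n = p+k > p = m, so the condition n ≤ m fails. Thus xy^2z ∉ L.
This contradicts the pumping lemma, so L is not regular.

a^{p+k} b^p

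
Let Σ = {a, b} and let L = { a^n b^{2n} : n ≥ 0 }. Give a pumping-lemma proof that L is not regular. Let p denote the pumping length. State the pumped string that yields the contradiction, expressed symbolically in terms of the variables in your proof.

Assume L is regular; let p be its pumping constant.
Let w = a^p b^{2p} ∈ L; note |w| = 3p ≥ p.
Write w = xyz as guaranteed by the lemma, with |xy| ≤ p and y is nonempty.
The first p characters of w are a's, so xy (and hence y) consists only of a's. Write y = a^k, 1 ≤ k ≤ p.
Pump with i = 2: xy^2z = a^{p+k} b^{2p}. For this to lie in L we would need 2p = 2(p+k), which forces k = 0. But k ≥ 1, so xy^2z ∉ L.
Contradiction. Therefore L is not regular.

a^{p+k} b^{2p}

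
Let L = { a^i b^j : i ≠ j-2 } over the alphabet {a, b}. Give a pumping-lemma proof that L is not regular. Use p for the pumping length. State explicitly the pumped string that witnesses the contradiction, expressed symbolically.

Assume L is regular. Let p be the pumping length given by the pumping lemma.
Choose w = a^p b^{p+p!+2}. Since p ≠ (p+p!+2)-2 = p+p!, w ∈ L; and |w| ≥ p.
Write w = xyz as guaranteed by the lemma, with |xy| ≤ p and y is nonempty.
Because |xy| ≤ p and w begins with p copies of a, we have y = a^k with 1 ≤ k ≤ p.
Since 1 ≤ k ≤ p, k divides p!; set t = 1 + p!/k. Then xy^t z has p + (p!/k)·k = p + p! copies of a. Now the a-count is p+p! and (b-count)-2 = (p+p!+2)-2 = p+p!, so i ≠ j-2 fails. So xy^t z = a^{p+p!} b^{p+p!+2} ∉ L.
This contradicts the pumping lemma, so L is not regular.

a^{p+p!} b^{p+p!+2}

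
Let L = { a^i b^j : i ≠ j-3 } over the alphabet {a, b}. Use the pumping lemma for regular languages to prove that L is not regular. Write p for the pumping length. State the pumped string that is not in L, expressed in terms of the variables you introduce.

a^{p+p!} b^{p+p!+3}

Assume L is regular. Let p be the pumping length given by the pumping lemma.
Choose w = a^p b^{p+p!+3}. Since p ≠ (p+p!+3)-3 = p+p!, w ∈ L; and |w| ≥ p.
Write w = xyz as guaranteed by the lemma, with |xy| ≤ p and |y| > 0.
Since the first p symbols of w are all a's and |xy| ≤ p, y lies entirely in the leading a-block: y = a^k for some k with 1 ≤ k ≤ p.
Since 1 ≤ k ≤ p, k divides p!; set t = 1 + p!/k. Then xy^t z has p + (p!/k)·k = p + p! copies of a. Now the a-count is p+p! and (b-count)-3 = (p+p!+3)-3 = p+p!, so i ≠ j-3 fails. So xy^t z = a^{p+p!} b^{p+p!+3} ∉ L.
This is a contradiction; hence L is not regular.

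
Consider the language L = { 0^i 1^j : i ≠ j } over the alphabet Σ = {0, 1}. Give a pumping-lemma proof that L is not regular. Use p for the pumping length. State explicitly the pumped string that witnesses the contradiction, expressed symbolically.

0^{p+p!} 1^{p+p!}

Suppose for contradiction that L is regular, and let p be the pumping length.
Choose w = 0^p 1^{p+p!}. Since p ≠ p+p!, w ∈ L; and |w| ≥ p.
By the pumping lemma, w = xyz with |xy| ≤ p and |y| > 0.
Because |xy| ≤ p and w begins with p copies of 0, we have y = 0^k with 1 ≤ k ≤ p.
Since 1 ≤ k ≤ p, k divides p!; set t = 1 + p!/k. Then xy^t z has p + (p!/k)·k = p + p! copies of 0. Now the 0-count equals the 1-count, so i ≠ j fails. So xy^t z = 0^{p+p!} 1^{p+p!} ∉ L.
This is a contradiction; hence L is not regular.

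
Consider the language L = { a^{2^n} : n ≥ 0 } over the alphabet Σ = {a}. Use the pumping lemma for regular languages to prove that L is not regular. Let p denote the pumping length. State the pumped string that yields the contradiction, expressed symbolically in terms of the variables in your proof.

Suppose for contradiction that L is regular, and let p be the pumping length.
Take w = a^{2^p} ∈ L with |w| = 2^p ≥ p.
By the pumping lemma, w = xyz with |xy| ≤ p and |y| ≥ 1.
Then y = a^k for some k with 1 ≤ k ≤ p.
Pump with i = 2: xy^2z = a^{2^p+k}. Since 1 ≤ k ≤ p < 2^p, we have 2^p < 2^p+k < 2^{p+1}, so 2^p+k is not a power of 2. So xy^2z ∉ L.
Contradiction. Therefore L is not regular.

a^{2^p+k}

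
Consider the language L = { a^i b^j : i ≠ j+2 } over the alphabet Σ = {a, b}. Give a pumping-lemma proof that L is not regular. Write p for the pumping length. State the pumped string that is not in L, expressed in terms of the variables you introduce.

a^{p+p!} b^{p+p!-2}

Assume L is regular; let p be its pumping constant.
Choose w = a^p b^{p+p!-2}. Since p ≠ (p+p!-2)+2 = p+p!, w ∈ L; and |w| ≥ p.
By the pumping lemma, w = xyz with |xy| ≤ p and y is nonempty.
The first p characters of w are a's, so xy (and hence y) consists only of a's. Write y = a^k, 1 ≤ k ≤ p.
Since 1 ≤ k ≤ p, k divides p!; set t = 1 + p!/k. Then xy^t z has p + (p!/k)·k = p + p! copies of a. Now the a-count is p+p! and (b-count)+2 = (p+p!-2)+2 = p+p!, so i ≠ j+2 fails. So xy^t z = a^{p+p!} b^{p+p!-2} ∉ L.
Contradiction. Therefore L is not regular.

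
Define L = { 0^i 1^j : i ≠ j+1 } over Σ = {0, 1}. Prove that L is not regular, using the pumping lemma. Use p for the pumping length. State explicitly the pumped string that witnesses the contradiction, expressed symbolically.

Suppose for contradiction that L is regular, and let p be the pumping length.
Choose w = 0^p 1^{p+p!-1}. Since p ≠ (p+p!-1)+1 = p+p!, w ∈ L; and |w| ≥ p.
By the pumping lemma, w = xyz with |xy| ≤ p and y is nonempty.
The first p characters of w are 0's, so xy (and hence y) consists only of 0's. Write y = 0^k, 1 ≤ k ≤ p.
Since 1 ≤ k ≤ p, k divides p!; set t = 1 + p!/k. Then xy^t z has p + (p!/k)·k = p + p! copies of 0. Now the 0-count is p+p! and (1-count)+1 = (p+p!-1)+1 = p+p!, so i ≠ j+1 fails. So xy^t z = 0^{p+p!} 1^{p+p!-1} ∉ L.
This contradicts the pumping lemma, so L is not regular.

0^{p+p!} 1^{p+p!-1}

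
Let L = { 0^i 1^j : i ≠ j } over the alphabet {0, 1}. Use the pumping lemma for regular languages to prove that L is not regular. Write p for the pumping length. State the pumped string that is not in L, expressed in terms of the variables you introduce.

0^{p+p!} 1^{p+p!}

Assume L is regular. Let p be the pumping length given by the pumping lemma.
Choose w = 0^p 1^{p+p!}. Since p ≠ p+p!, w ∈ L; and |w| ≥ p.
Write w = xyz as guaranteed by the lemma, with |xy| ≤ p and y is nonempty.
Since the first p symbols of w are all 0's and |xy| ≤ p, y lies entirely in the leading 0-block: y = 0^k for some k with 1 ≤ k ≤ p.
Since 1 ≤ k ≤ p, k divides p!; set t = 1 + p!/k. Then xy^t z has p + (p!/k)·k = p + p! copies of 0. Now the 0-count equals the 1-count, so i ≠ j fails. So xy^t z = 0^{p+p!} 1^{p+p!} ∉ L.
This is a contradiction; hence L is not regular.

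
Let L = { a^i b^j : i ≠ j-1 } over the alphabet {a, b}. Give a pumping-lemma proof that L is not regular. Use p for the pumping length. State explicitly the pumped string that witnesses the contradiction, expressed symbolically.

a^{p+p!} b^{p+p!+1}

Toward a contradiction, assume L is regular with pumping length p.
Choose w = a^p b^{p+p!+1}. Since p ≠ (p+p!+1)-1 = p+p!, w ∈ L; and |w| ≥ p.
Write w = xyz as guaranteed by the lemma, with |xy| ≤ p and |y| > 0.
The first p characters of w are a's, so xy (and hence y) consists only of a's. Write y = a^k, 1 ≤ k ≤ p.
Since 1 ≤ k ≤ p, k divides p!; set t = 1 + p!/k. Then xy^t z has p + (p!/k)·k = p + p! copies of a. Now the a-count is p+p! and (b-count)-1 = (p+p!+1)-1 = p+p!, so i ≠ j-1 fails. So xy^t z = a^{p+p!} b^{p+p!+1} ∉ L.
This is a contradiction; hence L is not regular.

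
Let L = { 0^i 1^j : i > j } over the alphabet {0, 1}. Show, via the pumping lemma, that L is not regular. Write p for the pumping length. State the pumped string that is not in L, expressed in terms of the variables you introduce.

Toward a contradiction, assume L is regular with pumping length p.
Choose w = 0^{p+1} 1^p ∈ L, with |w| = 2p+1 ≥ p.
The pumping lemma gives a decomposition w = xyz where |xy| ≤ p and |y| ≥ 1.
The first p characters of w are 0's, so xy (and hence y) consists only of 0's. Write y = 0^k, 1 ≤ k ≤ p.
Consider xy^0z = xz = 0^{p+1-k} 1^p. Since k ≥ 1, the 0-count p+1-k is at most p, so i > j fails; thus xz ∉ L.
Contradiction. Therefore L is not regular.

0^{p+1-k} 1^p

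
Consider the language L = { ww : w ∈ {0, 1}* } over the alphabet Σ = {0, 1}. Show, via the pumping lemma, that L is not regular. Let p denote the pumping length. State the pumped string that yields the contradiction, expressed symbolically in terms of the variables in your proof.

0^{p+k} 1^p 0^p 1^p

Suppose for contradiction that L is regular, and let p be the pumping length.
Take w = 0^p 1^p 0^p 1^p = uu where u = 0^p1^p; then w ∈ L and |w| = 4p ≥ p.
Write w = xyz as guaranteed by the lemma, with |xy| ≤ p and y is nonempty.
Because |xy| ≤ p and w begins with p copies of 0, we have y = 0^k with 1 ≤ k ≤ p.
Pump with i = 2: xy^2z = 0^{p+k} 1^p 0^p 1^p, of length 4p+k. Suppose this equals vv. The string starts with 0 and ends with 1, so v does too; thus the boundary between the two copies of v is a 1→0 transition. There is exactly one such transition, at position 2p+k, so |v| = 2p+k and |vv| = 4p+2k ≠ 4p+k since k ≥ 1. So xy^2z ∉ L.
Contradiction. Therefore L is not regular.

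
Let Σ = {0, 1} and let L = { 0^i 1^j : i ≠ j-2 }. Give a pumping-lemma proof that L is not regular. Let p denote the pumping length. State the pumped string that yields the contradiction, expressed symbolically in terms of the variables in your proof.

0^{p+p!} 1^{p+p!+2}

Assume L is regular; let p be its pumping constant.
Choose w = 0^p 1^{p+p!+2}. Since p ≠ (p+p!+2)-2 = p+p!, w ∈ L; and |w| ≥ p.
By the pumping lemma, w = xyz with |xy| ≤ p and y is nonempty.
Because |xy| ≤ p and w begins with p copies of 0, we have y = 0^k with 1 ≤ k ≤ p.
Since 1 ≤ k ≤ p, k divides p!; set t = 1 + p!/k. Then xy^t z has p + (p!/k)·k = p + p! copies of 0. Now the 0-count is p+p! and (1-count)-2 = (p+p!+2)-2 = p+p!, so i ≠ j-2 fails. So xy^t z = 0^{p+p!} 1^{p+p!+2} ∉ L.
This is a contradiction; hence L is not regular.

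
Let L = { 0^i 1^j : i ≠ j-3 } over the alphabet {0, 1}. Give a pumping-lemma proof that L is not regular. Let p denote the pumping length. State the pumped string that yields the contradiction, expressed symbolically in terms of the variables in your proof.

Toward a contradiction, assume L is regular with pumping length p.
Choose w = 0^p 1^{p+p!+3}. Since p ≠ (p+p!+3)-3 = p+p!, w ∈ L; and |w| ≥ p.
By the pumping lemma, w = xyz with |xy| ≤ p and |y| ≥ 1.
Because |xy| ≤ p and w begins with p copies of 0, we have y = 0^k with 1 ≤ k ≤ p.
Since 1 ≤ k ≤ p, k divides p!; set t = 1 + p!/k. Then xy^t z has p + (p!/k)·k = p + p! copies of 0. Now the 0-count is p+p! and (1-count)-3 = (p+p!+3)-3 = p+p!, so i ≠ j-3 fails. So xy^t z = 0^{p+p!} 1^{p+p!+3} ∉ L.
This contradicts the pumping lemma, so L is not regular.

0^{p+p!} 1^{p+p!+3}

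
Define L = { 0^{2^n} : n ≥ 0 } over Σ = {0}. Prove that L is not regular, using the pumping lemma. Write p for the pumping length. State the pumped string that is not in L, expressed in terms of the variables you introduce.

Assume L is regular. Let p be the pumping length given by the pumping lemma.
Take w = 0^{2^p} ∈ L with |w| = 2^p ≥ p.
Write w = xyz as guaranteed by the lemma, with |xy| ≤ p and |y| ≥ 1.
Then y = 0^k for some k with 1 ≤ k ≤ p.
Pump with i = 2: xy^2z = 0^{2^p+k}. Since 1 ≤ k ≤ p < 2^p, we have 2^p < 2^p+k < 2^{p+1}, so 2^p+k is not a power of 2. So xy^2z ∉ L.
This contradicts the pumping lemma, so L is not regular.

0^{2^p+k}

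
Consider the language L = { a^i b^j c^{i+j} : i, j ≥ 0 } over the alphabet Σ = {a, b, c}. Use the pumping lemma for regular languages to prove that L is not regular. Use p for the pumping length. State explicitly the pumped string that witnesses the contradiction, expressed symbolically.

a^{p+k} b^p c^{2p}

Assume L is regular. Let p be the pumping length given by the pumping lemma.
Take w = a^p b^p c^{2p} ∈ L (with i=j=p, i+j=2p), |w| = 4p ≥ p.
Write w = xyz as guaranteed by the lemma, with |xy| ≤ p and y is nonempty.
Since the first p symbols of w are all a's and |xy| ≤ p, y lies entirely in the leading a-block: y = a^k for some k with 1 ≤ k ≤ p.
Consider xy^2z = a^{p+k} b^p c^{2p}. Now the a- and b-counts sum to 2p+k, but the c-count is 2p ≠ 2p+k. So xy^2z ∉ L.
This contradicts the pumping lemma, so L is not regular.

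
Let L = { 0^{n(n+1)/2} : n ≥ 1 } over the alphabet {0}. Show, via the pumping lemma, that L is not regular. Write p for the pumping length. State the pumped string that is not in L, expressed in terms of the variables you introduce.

0^{p(p+1)/2+k}

Assume L is regular; let p be its pumping constant.
Take w = 0^{p(p+1)/2} ∈ L with |w| = p(p+1)/2 ≥ p.
Write w = xyz as guaranteed by the lemma, with |xy| ≤ p and |y| > 0.
Then y = 0^k for some k with 1 ≤ k ≤ p.
Pump with i = 2: xy^2z = 0^{p(p+1)/2+k}. Since 1 ≤ k ≤ p, p(p+1)/2 < p(p+1)/2+k ≤ p(p+1)/2+p < (p+1)(p+2)/2, so p(p+1)/2+k is strictly between consecutive triangular numbers. So xy^2z ∉ L.
This is a contradiction; hence L is not regular.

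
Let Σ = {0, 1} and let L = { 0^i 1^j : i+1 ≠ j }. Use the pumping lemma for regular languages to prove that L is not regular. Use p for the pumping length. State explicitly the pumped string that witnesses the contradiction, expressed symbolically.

0^{p+p!} 1^{p+p!+1}

Suppose for contradiction that L is regular, and let p be the pumping length.
Choose w = 0^p 1^{p+p!+1}. Since p ≠ (p+p!+1)-1 = p+p!, w ∈ L; and |w| ≥ p.
Write w = xyz as guaranteed by the lemma, with |xy| ≤ p and y is nonempty.
Since the first p symbols of w are all 0's and |xy| ≤ p, y lies entirely in the leading 0-block: y = 0^k for some k with 1 ≤ k ≤ p.
Since 1 ≤ k ≤ p, k divides p!; set t = 1 + p!/k. Then xy^t z has p + (p!/k)·k = p + p! copies of 0. Now the 0-count is p+p! and (1-count)-1 = (p+p!+1)-1 = p+p!, so i+1 ≠ j fails. So xy^t z = 0^{p+p!} 1^{p+p!+1} ∉ L.
Contradiction. Therefore L is not regular.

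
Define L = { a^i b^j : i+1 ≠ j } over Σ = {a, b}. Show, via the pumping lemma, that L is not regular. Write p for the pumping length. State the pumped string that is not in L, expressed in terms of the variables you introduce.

a^{p+p!} b^{p+p!+1}

Suppose for contradiction that L is regular, and let p be the pumping length.
Choose w = a^p b^{p+p!+1}. Since p ≠ (p+p!+1)-1 = p+p!, w ∈ L; and |w| ≥ p.
By the pumping lemma, w = xyz with |xy| ≤ p and |y| > 0.
Because |xy| ≤ p and w begins with p copies of a, we have y = a^k with 1 ≤ k ≤ p.
Since 1 ≤ k ≤ p, k divides p!; set t = 1 + p!/k. Then xy^t z has p + (p!/k)·k = p + p! copies of a. Now the a-count is p+p! and (b-count)-1 = (p+p!+1)-1 = p+p!, so i+1 ≠ j fails. So xy^t z = a^{p+p!} b^{p+p!+1} ∉ L.
This is a contradiction; hence L is not regular.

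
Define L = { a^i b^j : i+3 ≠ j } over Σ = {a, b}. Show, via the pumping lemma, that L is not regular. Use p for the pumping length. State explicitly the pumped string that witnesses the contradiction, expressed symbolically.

Assume L is regular; let p be its pumping constant.
Choose w = a^p b^{p+p!+3}. Since p ≠ (p+p!+3)-3 = p+p!, w ∈ L; and |w| ≥ p.
By the pumping lemma, w = xyz with |xy| ≤ p and y is nonempty.
Since the first p symbols of w are all a's and |xy| ≤ p, y lies entirely in the leading a-block: y = a^k for some k with 1 ≤ k ≤ p.
Since 1 ≤ k ≤ p, k divides p!; set t = 1 + p!/k. Then xy^t z has p + (p!/k)·k = p + p! copies of a. Now the a-count is p+p! and (b-count)-3 = (p+p!+3)-3 = p+p!, so i+3 ≠ j fails. So xy^t z = a^{p+p!} b^{p+p!+3} ∉ L.
This contradicts the pumping lemma, so L is not regular.

a^{p+p!} b^{p+p!+3}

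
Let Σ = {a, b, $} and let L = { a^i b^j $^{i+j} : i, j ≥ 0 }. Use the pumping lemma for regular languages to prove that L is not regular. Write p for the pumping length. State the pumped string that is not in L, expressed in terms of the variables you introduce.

Assume L is regular; let p be its pumping constant.
Take w = a^p b^p $^{2p} ∈ L (with i=j=p, i+j=2p), |w| = 4p ≥ p.
By the pumping lemma, w = xyz with |xy| ≤ p and y is nonempty.
Because |xy| ≤ p and w begins with p copies of a, we have y = a^k with 1 ≤ k ≤ p.
Consider xy^2z = a^{p+k} b^p $^{2p}. Now the a- and b-counts sum to 2p+k, but the $-count is 2p ≠ 2p+k. So xy^2z ∉ L.
Contradiction. Therefore L is not regular.

a^{p+k} b^p $^{2p}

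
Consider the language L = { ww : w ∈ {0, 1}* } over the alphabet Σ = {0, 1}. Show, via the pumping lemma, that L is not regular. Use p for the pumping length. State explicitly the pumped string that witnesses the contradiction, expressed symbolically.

Suppose for contradiction that L is regular, and let p be the pumping length.
Take w = 0^p 1^p 0^p 1^p = uu where u = 0^p1^p; then w ∈ L and |w| = 4p ≥ p.
By the pumping lemma, w = xyz with |xy| ≤ p and y is nonempty.
Because |xy| ≤ p and w begins with p copies of 0, we have y = 0^k with 1 ≤ k ≤ p.
Pump with i = 2: xy^2z = 0^{p+k} 1^p 0^p 1^p, of length 4p+k. Suppose this equals vv. The string starts with 0 and ends with 1, so v does too; thus the boundary between the two copies of v is a 1→0 transition. There is exactly one such transition, at position 2p+k, so |v| = 2p+k and |vv| = 4p+2k ≠ 4p+k since k ≥ 1. So xy^2z ∉ L.
This is a contradiction; hence L is not regular.

0^{p+k} 1^p 0^p 1^p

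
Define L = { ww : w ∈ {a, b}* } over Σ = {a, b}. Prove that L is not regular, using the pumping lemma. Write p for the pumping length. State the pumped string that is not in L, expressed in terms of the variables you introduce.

Assume L is regular; let p be its pumping constant.
Take w = a^p b^p a^p b^p = uu where u = a^pb^p; then w ∈ L and |w| = 4p ≥ p.
By the pumping lemma, w = xyz with |xy| ≤ p and y is nonempty.
Since the first p symbols of w are all a's and |xy| ≤ p, y lies entirely in the leading a-block: y = a^k for some k with 1 ≤ k ≤ p.
Pump with i = 2: xy^2z = a^{p+k} b^p a^p b^p, of length 4p+k. Suppose this equals vv. The string starts with a and ends with b, so v does too; thus the boundary between the two copies of v is a b→a transition. There is exactly one such transition, at position 2p+k, so |v| = 2p+k and |vv| = 4p+2k ≠ 4p+k since k ≥ 1. So xy^2z ∉ L.
Contradiction. Therefore L is not regular.

a^{p+k} b^p a^p b^p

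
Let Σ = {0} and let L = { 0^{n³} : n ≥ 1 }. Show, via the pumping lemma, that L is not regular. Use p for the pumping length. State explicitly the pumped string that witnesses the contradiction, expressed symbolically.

Toward a contradiction, assume L is regular with pumping length p.
Take w = 0^{p³} ∈ L with |w| = p³ ≥ p.
Write w = xyz as guaranteed by the lemma, with |xy| ≤ p and |y| ≥ 1.
Then y = 0^k for some k with 1 ≤ k ≤ p.
Pump with i = 2: xy^2z = 0^{p³+k}. Since 1 ≤ k ≤ p, p³ < p³+k ≤ p³+p < p³+3p²+3p+1 = (p+1)³, so p³+k is not a perfect cube. So xy^2z ∉ L.
This contradicts the pumping lemma, so L is not regular.

0^{p³+k}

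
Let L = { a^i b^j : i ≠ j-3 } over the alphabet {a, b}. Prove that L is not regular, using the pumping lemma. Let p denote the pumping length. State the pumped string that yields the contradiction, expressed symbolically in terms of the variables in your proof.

a^{p+p!} b^{p+p!+3}

Assume L is regular. Let p be the pumping length given by the pumping lemma.
Choose w = a^p b^{p+p!+3}. Since p ≠ (p+p!+3)-3 = p+p!, w ∈ L; and |w| ≥ p.
By the pumping lemma, w = xyz with |xy| ≤ p and |y| ≥ 1.
Because |xy| ≤ p and w begins with p copies of a, we have y = a^k with 1 ≤ k ≤ p.
Since 1 ≤ k ≤ p, k divides p!; set t = 1 + p!/k. Then xy^t z has p + (p!/k)·k = p + p! copies of a. Now the a-count is p+p! and (b-count)-3 = (p+p!+3)-3 = p+p!, so i ≠ j-3 fails. So xy^t z = a^{p+p!} b^{p+p!+3} ∉ L.
This contradicts the pumping lemma, so L is not regular.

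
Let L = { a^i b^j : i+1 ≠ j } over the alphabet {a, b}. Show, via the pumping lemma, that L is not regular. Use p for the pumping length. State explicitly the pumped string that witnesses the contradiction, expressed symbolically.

a^{p+p!} b^{p+p!+1}

Toward a contradiction, assume L is regular with pumping length p.
Choose w = a^p b^{p+p!+1}. Since p ≠ (p+p!+1)-1 = p+p!, w ∈ L; and |w| ≥ p.
The pumping lemma gives a decomposition w = xyz where |xy| ≤ p and |y| ≥ 1.
Since the first p symbols of w are all a's and |xy| ≤ p, y lies entirely in the leading a-block: y = a^k for some k with 1 ≤ k ≤ p.
Since 1 ≤ k ≤ p, k divides p!; set t = 1 + p!/k. Then xy^t z has p + (p!/k)·k = p + p! copies of a. Now the a-count is p+p! and (b-count)-1 = (p+p!+1)-1 = p+p!, so i+1 ≠ j fails. So xy^t z = a^{p+p!} b^{p+p!+1} ∉ L.
Contradiction. Therefore L is not regular.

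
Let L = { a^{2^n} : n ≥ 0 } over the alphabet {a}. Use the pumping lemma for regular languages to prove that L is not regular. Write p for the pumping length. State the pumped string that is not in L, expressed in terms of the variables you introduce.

a^{2^p+k}

Suppose for contradiction that L is regular, and let p be the pumping length.
Take w = a^{2^p} ∈ L with |w| = 2^p ≥ p.
Write w = xyz as guaranteed by the lemma, with |xy| ≤ p and |y| > 0.
Then y = a^k for some k with 1 ≤ k ≤ p.
Pump with i = 2: xy^2z = a^{2^p+k}. Since 1 ≤ k ≤ p < 2^p, we have 2^p < 2^p+k < 2^{p+1}, so 2^p+k is not a power of 2. So xy^2z ∉ L.
This contradicts the pumping lemma, so L is not regular.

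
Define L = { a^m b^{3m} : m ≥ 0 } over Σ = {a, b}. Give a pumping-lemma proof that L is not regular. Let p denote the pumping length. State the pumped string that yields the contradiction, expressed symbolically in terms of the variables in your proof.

Toward a contradiction, assume L is regular with pumping length p.
Choose w = a^p b^{3p}, which is in L with |w| = 4p ≥ p.
Write w = xyz as guaranteed by the lemma, with |xy| ≤ p and |y| > 0.
Because |xy| ≤ p and w begins with p copies of a, we have y = a^k with 1 ≤ k ≤ p.
Pump with i = 2: xy^2z = a^{p+k} b^{3p}. For this to lie in L we would need 3p = 3(p+k), which forces k = 0. But k ≥ 1, so xy^2z ∉ L.
This contradicts the pumping lemma, so L is not regular.

a^{p+k} b^{3p}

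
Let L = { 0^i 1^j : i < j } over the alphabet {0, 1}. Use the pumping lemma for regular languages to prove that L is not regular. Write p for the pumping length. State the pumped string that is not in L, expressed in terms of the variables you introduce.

0^{p+k} 1^{p+1}

Suppose for contradiction that L is regular, and let p be the pumping length.
Choose w = 0^p 1^{p+1} ∈ L, with |w| = 2p+1 ≥ p.
Write w = xyz as guaranteed by the lemma, with |xy| ≤ p and y is nonempty.
Since the first p symbols of w are all 0's and |xy| ≤ p, y lies entirely in the leading 0-block: y = 0^k for some k with 1 ≤ k ≤ p.
Consider xy^2z = 0^{p+k} 1^{p+1}. Since k ≥ 1, the 0-count p+k is at least p+1, so i < j fails; thus xy^2z ∉ L.
Contradiction. Therefore L is not regular.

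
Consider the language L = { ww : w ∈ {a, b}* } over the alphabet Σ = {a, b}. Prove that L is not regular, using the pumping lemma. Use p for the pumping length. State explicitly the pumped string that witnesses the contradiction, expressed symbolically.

a^{p+k} b^p a^p b^p

Assume L is regular. Let p be the pumping length given by the pumping lemma.
Take w = a^p b^p a^p b^p = uu where u = a^pb^p; then w ∈ L and |w| = 4p ≥ p.
Write w = xyz as guaranteed by the lemma, with |xy| ≤ p and |y| > 0.
Since the first p symbols of w are all a's and |xy| ≤ p, y lies entirely in the leading a-block: y = a^k for some k with 1 ≤ k ≤ p.
Pump with i = 2: xy^2z = a^{p+k} b^p a^p b^p, of length 4p+k. Suppose this equals vv. The string starts with a and ends with b, so v does too; thus the boundary between the two copies of v is a b→a transition. There is exactly one such transition, at position 2p+k, so |v| = 2p+k and |vv| = 4p+2k ≠ 4p+k since k ≥ 1. So xy^2z ∉ L.
This is a contradiction; hence L is not regular.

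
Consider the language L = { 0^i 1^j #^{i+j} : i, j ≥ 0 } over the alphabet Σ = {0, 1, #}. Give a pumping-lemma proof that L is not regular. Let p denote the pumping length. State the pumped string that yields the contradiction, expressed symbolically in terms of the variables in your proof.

Assume L is regular. Let p be the pumping length given by the pumping lemma.
Take w = 0^p 1^p #^{2p} ∈ L (with i=j=p, i+j=2p), |w| = 4p ≥ p.
Write w = xyz as guaranteed by the lemma, with |xy| ≤ p and |y| ≥ 1.
Since the first p symbols of w are all 0's and |xy| ≤ p, y lies entirely in the leading 0-block: y = 0^k for some k with 1 ≤ k ≤ p.
Consider xy^2z = 0^{p+k} 1^p #^{2p}. Now the 0- and 1-counts sum to 2p+k, but the #-count is 2p ≠ 2p+k. So xy^2z ∉ L.
This contradicts the pumping lemma, so L is not regular.

0^{p+k} 1^p #^{2p}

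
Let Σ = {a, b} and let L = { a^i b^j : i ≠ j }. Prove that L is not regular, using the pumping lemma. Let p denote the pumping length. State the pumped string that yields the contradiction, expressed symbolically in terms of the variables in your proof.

Toward a contradiction, assume L is regular with pumping length p.
Choose w = a^p b^{p+p!}. Since p ≠ p+p!, w ∈ L; and |w| ≥ p.
By the pumping lemma, w = xyz with |xy| ≤ p and |y| > 0.
The first p characters of w are a's, so xy (and hence y) consists only of a's. Write y = a^k, 1 ≤ k ≤ p.
Since 1 ≤ k ≤ p, k divides p!; set t = 1 + p!/k. Then xy^t z has p + (p!/k)·k = p + p! copies of a. Now the a-count equals the b-count, so i ≠ j fails. So xy^t z = a^{p+p!} b^{p+p!} ∉ L.
This is a contradiction; hence L is not regular.

a^{p+p!} b^{p+p!}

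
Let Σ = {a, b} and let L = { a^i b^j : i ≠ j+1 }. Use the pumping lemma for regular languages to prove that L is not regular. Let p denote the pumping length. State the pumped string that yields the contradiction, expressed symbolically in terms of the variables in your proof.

a^{p+p!} b^{p+p!-1}

Assume L is regular. Let p be the pumping length given by the pumping lemma.
Choose w = a^p b^{p+p!-1}. Since p ≠ (p+p!-1)+1 = p+p!, w ∈ L; and |w| ≥ p.
Write w = xyz as guaranteed by the lemma, with |xy| ≤ p and |y| > 0.
The first p characters of w are a's, so xy (and hence y) consists only of a's. Write y = a^k, 1 ≤ k ≤ p.
Since 1 ≤ k ≤ p, k divides p!; set t = 1 + p!/k. Then xy^t z has p + (p!/k)·k = p + p! copies of a. Now the a-count is p+p! and (b-count)+1 = (p+p!-1)+1 = p+p!, so i ≠ j+1 fails. So xy^t z = a^{p+p!} b^{p+p!-1} ∉ L.
Contradiction. Therefore L is not regular.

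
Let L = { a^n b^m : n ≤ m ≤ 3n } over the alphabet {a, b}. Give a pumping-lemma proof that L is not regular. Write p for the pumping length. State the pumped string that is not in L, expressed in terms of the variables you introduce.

a^{p+k} b^p

Assume L is regular; let p be its pumping constant.
Take w = a^p b^p ∈ L (since p ≤ p ≤ 3p), with |w| = 2p ≥ p.
Write w = xyz as guaranteed by the lemma, with |xy| ≤ p and |y| ≥ 1.
The first p characters of w are a's, so xy (and hence y) consists only of a's. Write y = a^k, 1 ≤ k ≤ p.
Pump with i = 2: xy^2z = a^{p+k} b^p. Now n = p+k > p = m, so the condition n ≤ m fails. Thus xy^2z ∉ L.
This contradicts the pumping lemma, so L is not regular.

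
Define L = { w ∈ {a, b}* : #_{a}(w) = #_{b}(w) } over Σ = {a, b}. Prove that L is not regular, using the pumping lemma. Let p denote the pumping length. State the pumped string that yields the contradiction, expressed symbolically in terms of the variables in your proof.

Toward a contradiction, assume L is regular with pumping length p.
Choose w = a^p b^p ∈ L with |w| = 2p ≥ p.
By the pumping lemma, w = xyz with |xy| ≤ p and |y| > 0.
Because |xy| ≤ p and w begins with p copies of a, we have y = a^k with 1 ≤ k ≤ p.
Pump with i = 2: xy^2z = a^{p+k} b^p has p+k occurrences of a but only p of b. Since k ≥ 1 the counts differ, so xy^2z ∉ L.
This contradicts the pumping lemma, so L is not regular.

a^{p+k} b^p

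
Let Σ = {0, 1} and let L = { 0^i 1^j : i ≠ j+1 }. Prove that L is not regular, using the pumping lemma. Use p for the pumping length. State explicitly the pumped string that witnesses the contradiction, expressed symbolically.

Toward a contradiction, assume L is regular with pumping length p.
Choose w = 0^p 1^{p+p!-1}. Since p ≠ (p+p!-1)+1 = p+p!, w ∈ L; and |w| ≥ p.
By the pumping lemma, w = xyz with |xy| ≤ p and |y| ≥ 1.
Since the first p symbols of w are all 0's and |xy| ≤ p, y lies entirely in the leading 0-block: y = 0^k for some k with 1 ≤ k ≤ p.
Since 1 ≤ k ≤ p, k divides p!; set t = 1 + p!/k. Then xy^t z has p + (p!/k)·k = p + p! copies of 0. Now the 0-count is p+p! and (1-count)+1 = (p+p!-1)+1 = p+p!, so i ≠ j+1 fails. So xy^t z = 0^{p+p!} 1^{p+p!-1} ∉ L.
This is a contradiction; hence L is not regular.

0^{p+p!} 1^{p+p!-1}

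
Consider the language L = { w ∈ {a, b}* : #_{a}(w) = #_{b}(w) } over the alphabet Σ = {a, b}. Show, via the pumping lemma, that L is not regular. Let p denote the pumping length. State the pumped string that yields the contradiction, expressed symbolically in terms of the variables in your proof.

Assume L is regular; let p be its pumping constant.
Choose w = a^p b^p ∈ L with |w| = 2p ≥ p.
The pumping lemma gives a decomposition w = xyz where |xy| ≤ p and |y| > 0.
The first p characters of w are a's, so xy (and hence y) consists only of a's. Write y = a^k, 1 ≤ k ≤ p.
Pump with i = 2: xy^2z = a^{p+k} b^p has p+k occurrences of a but only p of b. Since k ≥ 1 the counts differ, so xy^2z ∉ L.
This contradicts the pumping lemma, so L is not regular.

a^{p+k} b^p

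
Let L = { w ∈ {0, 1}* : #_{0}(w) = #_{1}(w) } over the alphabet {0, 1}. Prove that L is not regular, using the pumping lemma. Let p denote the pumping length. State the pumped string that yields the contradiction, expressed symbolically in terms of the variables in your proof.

Toward a contradiction, assume L is regular with pumping length p.
Choose w = 0^p 1^p ∈ L with |w| = 2p ≥ p.
By the pumping lemma, w = xyz with |xy| ≤ p and y is nonempty.
Because |xy| ≤ p and w begins with p copies of 0, we have y = 0^k with 1 ≤ k ≤ p.
Pump with i = 2: xy^2z = 0^{p+k} 1^p has p+k occurrences of 0 but only p of 1. Since k ≥ 1 the counts differ, so xy^2z ∉ L.
Contradiction. Therefore L is not regular.

0^{p+k} 1^p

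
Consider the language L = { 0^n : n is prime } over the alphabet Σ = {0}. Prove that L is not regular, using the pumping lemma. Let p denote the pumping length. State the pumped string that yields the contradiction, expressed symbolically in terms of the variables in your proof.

Toward a contradiction, assume L is regular with pumping length p.
Let q be a prime with q ≥ p+2 (infinitely many primes exist), and take w = 0^q ∈ L with |w| = q ≥ p.
Write w = xyz as guaranteed by the lemma, with |xy| ≤ p and |y| > 0.
Then y = 0^k for some k with 1 ≤ k ≤ p.
Since 1 ≤ k ≤ p, |xz| = q-k. Pump with i = q+1: |xy^{q+1}z| = (q-k)+(q+1)k = q+qk = q(1+k), which is composite (both factors ≥ 2). So xy^{q+1}z = 0^{q(1+k)} ∉ L.
This contradicts the pumping lemma, so L is not regular.

0^{q(1+k)}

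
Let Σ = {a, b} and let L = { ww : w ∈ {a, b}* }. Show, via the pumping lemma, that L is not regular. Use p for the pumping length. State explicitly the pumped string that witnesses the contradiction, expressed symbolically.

Toward a contradiction, assume L is regular with pumping length p.
Take w = a^p b^p a^p b^p = uu where u = a^pb^p; then w ∈ L and |w| = 4p ≥ p.
Write w = xyz as guaranteed by the lemma, with |xy| ≤ p and |y| > 0.
Since the first p symbols of w are all a's and |xy| ≤ p, y lies entirely in the leading a-block: y = a^k for some k with 1 ≤ k ≤ p.
Pump with i = 2: xy^2z = a^{p+k} b^p a^p b^p, of length 4p+k. Suppose this equals vv. The string starts with a and ends with b, so v does too; thus the boundary between the two copies of v is a b→a transition. There is exactly one such transition, at position 2p+k, so |v| = 2p+k and |vv| = 4p+2k ≠ 4p+k since k ≥ 1. So xy^2z ∉ L.
This is a contradiction; hence L is not regular.

a^{p+k} b^p a^p b^p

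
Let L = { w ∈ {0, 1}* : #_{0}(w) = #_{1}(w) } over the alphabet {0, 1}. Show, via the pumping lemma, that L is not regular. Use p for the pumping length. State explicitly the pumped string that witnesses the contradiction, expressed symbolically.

Assume L is regular; let p be its pumping constant.
Choose w = 0^p 1^p ∈ L with |w| = 2p ≥ p.
Write w = xyz as guaranteed by the lemma, with |xy| ≤ p and y is nonempty.
Because |xy| ≤ p and w begins with p copies of 0, we have y = 0^k with 1 ≤ k ≤ p.
Pump with i = 2: xy^2z = 0^{p+k} 1^p has p+k occurrences of 0 but only p of 1. Since k ≥ 1 the counts differ, so xy^2z ∉ L.
Contradiction. Therefore L is not regular.

0^{p+k} 1^p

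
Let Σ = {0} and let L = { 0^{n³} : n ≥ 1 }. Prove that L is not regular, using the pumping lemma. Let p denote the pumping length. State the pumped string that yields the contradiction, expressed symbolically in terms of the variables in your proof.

0^{p³+k}

Toward a contradiction, assume L is regular with pumping length p.
Take w = 0^{p³} ∈ L with |w| = p³ ≥ p.
Write w = xyz as guaranteed by the lemma, with |xy| ≤ p and |y| ≥ 1.
Then y = 0^k for some k with 1 ≤ k ≤ p.
Pump with i = 2: xy^2z = 0^{p³+k}. Since 1 ≤ k ≤ p, p³ < p³+k ≤ p³+p < p³+3p²+3p+1 = (p+1)³, so p³+k is not a perfect cube. So xy^2z ∉ L.
This is a contradiction; hence L is not regular.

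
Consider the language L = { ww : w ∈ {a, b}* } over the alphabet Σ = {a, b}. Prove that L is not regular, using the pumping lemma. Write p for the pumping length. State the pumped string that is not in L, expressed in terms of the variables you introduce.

a^{p+k} b^p a^p b^p

Toward a contradiction, assume L is regular with pumping length p.
Take w = a^p b^p a^p b^p = uu where u = a^pb^p; then w ∈ L and |w| = 4p ≥ p.
Write w = xyz as guaranteed by the lemma, with |xy| ≤ p and y is nonempty.
Because |xy| ≤ p and w begins with p copies of a, we have y = a^k with 1 ≤ k ≤ p.
Pump with i = 2: xy^2z = a^{p+k} b^p a^p b^p, of length 4p+k. Suppose this equals vv. The string starts with a and ends with b, so v does too; thus the boundary between the two copies of v is a b→a transition. There is exactly one such transition, at position 2p+k, so |v| = 2p+k and |vv| = 4p+2k ≠ 4p+k since k ≥ 1. So xy^2z ∉ L.
Contradiction. Therefore L is not regular.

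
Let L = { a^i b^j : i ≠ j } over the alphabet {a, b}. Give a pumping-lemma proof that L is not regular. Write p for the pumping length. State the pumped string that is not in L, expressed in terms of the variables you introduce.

a^{p+p!} b^{p+p!}

Toward a contradiction, assume L is regular with pumping length p.
Choose w = a^p b^{p+p!}. Since p ≠ p+p!, w ∈ L; and |w| ≥ p.
Write w = xyz as guaranteed by the lemma, with |xy| ≤ p and y is nonempty.
Because |xy| ≤ p and w begins with p copies of a, we have y = a^k with 1 ≤ k ≤ p.
Since 1 ≤ k ≤ p, k divides p!; set t = 1 + p!/k. Then xy^t z has p + (p!/k)·k = p + p! copies of a. Now the a-count equals the b-count, so i ≠ j fails. So xy^t z = a^{p+p!} b^{p+p!} ∉ L.
This is a contradiction; hence L is not regular.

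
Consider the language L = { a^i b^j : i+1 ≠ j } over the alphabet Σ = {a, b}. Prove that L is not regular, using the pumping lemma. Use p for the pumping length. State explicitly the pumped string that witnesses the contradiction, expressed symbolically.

a^{p+p!} b^{p+p!+1}

Assume L is regular. Let p be the pumping length given by the pumping lemma.
Choose w = a^p b^{p+p!+1}. Since p ≠ (p+p!+1)-1 = p+p!, w ∈ L; and |w| ≥ p.
By the pumping lemma, w = xyz with |xy| ≤ p and y is nonempty.
The first p characters of w are a's, so xy (and hence y) consists only of a's. Write y = a^k, 1 ≤ k ≤ p.
Since 1 ≤ k ≤ p, k divides p!; set t = 1 + p!/k. Then xy^t z has p + (p!/k)·k = p + p! copies of a. Now the a-count is p+p! and (b-count)-1 = (p+p!+1)-1 = p+p!, so i+1 ≠ j fails. So xy^t z = a^{p+p!} b^{p+p!+1} ∉ L.
Contradiction. Therefore L is not regular.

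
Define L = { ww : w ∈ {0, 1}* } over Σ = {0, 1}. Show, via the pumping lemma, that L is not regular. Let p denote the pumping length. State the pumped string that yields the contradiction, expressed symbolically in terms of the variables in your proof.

0^{p+k} 1^p 0^p 1^p

Suppose for contradiction that L is regular, and let p be the pumping length.
Take w = 0^p 1^p 0^p 1^p = uu where u = 0^p1^p; then w ∈ L and |w| = 4p ≥ p.
Write w = xyz as guaranteed by the lemma, with |xy| ≤ p and |y| ≥ 1.
Because |xy| ≤ p and w begins with p copies of 0, we have y = 0^k with 1 ≤ k ≤ p.
Pump with i = 2: xy^2z = 0^{p+k} 1^p 0^p 1^p, of length 4p+k. Suppose this equals vv. The string starts with 0 and ends with 1, so v does too; thus the boundary between the two copies of v is a 1→0 transition. There is exactly one such transition, at position 2p+k, so |v| = 2p+k and |vv| = 4p+2k ≠ 4p+k since k ≥ 1. So xy^2z ∉ L.
This contradicts the pumping lemma, so L is not regular.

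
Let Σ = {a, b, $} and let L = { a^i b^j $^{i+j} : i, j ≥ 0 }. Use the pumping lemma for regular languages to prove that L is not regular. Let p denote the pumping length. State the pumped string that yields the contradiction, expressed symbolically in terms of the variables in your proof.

Toward a contradiction, assume L is regular with pumping length p.
Take w = a^p b^p $^{2p} ∈ L (with i=j=p, i+j=2p), |w| = 4p ≥ p.
By the pumping lemma, w = xyz with |xy| ≤ p and |y| > 0.
The first p characters of w are a's, so xy (and hence y) consists only of a's. Write y = a^k, 1 ≤ k ≤ p.
Consider xy^2z = a^{p+k} b^p $^{2p}. Now the a- and b-counts sum to 2p+k, but the $-count is 2p ≠ 2p+k. So xy^2z ∉ L.
This contradicts the pumping lemma, so L is not regular.

a^{p+k} b^p $^{2p}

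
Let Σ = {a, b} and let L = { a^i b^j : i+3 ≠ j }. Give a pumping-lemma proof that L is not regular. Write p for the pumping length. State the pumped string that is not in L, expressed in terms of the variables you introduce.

a^{p+p!} b^{p+p!+3}

Assume L is regular. Let p be the pumping length given by the pumping lemma.
Choose w = a^p b^{p+p!+3}. Since p ≠ (p+p!+3)-3 = p+p!, w ∈ L; and |w| ≥ p.
By the pumping lemma, w = xyz with |xy| ≤ p and |y| ≥ 1.
Since the first p symbols of w are all a's and |xy| ≤ p, y lies entirely in the leading a-block: y = a^k for some k with 1 ≤ k ≤ p.
Since 1 ≤ k ≤ p, k divides p!; set t = 1 + p!/k. Then xy^t z has p + (p!/k)·k = p + p! copies of a. Now the a-count is p+p! and (b-count)-3 = (p+p!+3)-3 = p+p!, so i+3 ≠ j fails. So xy^t z = a^{p+p!} b^{p+p!+3} ∉ L.
This is a contradiction; hence L is not regular.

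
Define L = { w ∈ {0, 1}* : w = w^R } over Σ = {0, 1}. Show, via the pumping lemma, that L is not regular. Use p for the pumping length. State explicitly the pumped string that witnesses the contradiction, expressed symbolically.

Suppose for contradiction that L is regular, and let p be the pumping length.
Take w = 0^p 1 0^p, a palindrome of length 2p+1 ≥ p.
Write w = xyz as guaranteed by the lemma, with |xy| ≤ p and y is nonempty.
Because |xy| ≤ p and w begins with p copies of 0, we have y = 0^k with 1 ≤ k ≤ p.
Pump with i = 2: xy^2z = 0^{p+k} 1 0^p. Its reverse is 0^p 1 0^{p+k}, which differs from xy^2z since k ≥ 1. So xy^2z is not a palindrome and xy^2z ∉ L.
Contradiction. Therefore L is not regular.

0^{p+k} 1 0^p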